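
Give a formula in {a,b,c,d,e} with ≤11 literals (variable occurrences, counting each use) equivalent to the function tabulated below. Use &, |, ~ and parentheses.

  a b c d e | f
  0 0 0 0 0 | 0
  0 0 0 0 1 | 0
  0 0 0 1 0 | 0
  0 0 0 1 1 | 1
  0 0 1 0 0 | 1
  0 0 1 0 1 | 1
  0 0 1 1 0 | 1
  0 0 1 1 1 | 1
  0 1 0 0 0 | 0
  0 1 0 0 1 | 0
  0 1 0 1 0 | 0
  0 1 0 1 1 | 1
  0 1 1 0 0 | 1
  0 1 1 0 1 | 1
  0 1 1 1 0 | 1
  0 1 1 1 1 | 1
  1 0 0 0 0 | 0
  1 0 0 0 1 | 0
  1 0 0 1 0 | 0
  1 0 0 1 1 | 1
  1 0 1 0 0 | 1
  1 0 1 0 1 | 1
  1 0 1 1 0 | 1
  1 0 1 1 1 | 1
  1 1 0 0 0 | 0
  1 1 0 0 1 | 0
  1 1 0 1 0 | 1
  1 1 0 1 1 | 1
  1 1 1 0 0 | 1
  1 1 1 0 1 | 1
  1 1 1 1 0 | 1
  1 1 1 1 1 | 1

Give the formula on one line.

(((d & (e | b)) | c) & ((c | a) | ((b | ~c) & e)))

  (e | b) = 01010101111111110101010111111111
  (d & (e | b)) = 00010001001100110001000100110011
  ((d & (e | b)) | c) = 00011111001111110001111100111111
  (c | a) = 00001111000011111111111111111111
  ~c = 11110000111100001111000011110000
  (b | ~c) = 11110000111111111111000011111111
  ((b | ~c) & e) = 01010000010101010101000001010101
  ((c | a) | ((b | ~c) & e)) = 01011111010111111111111111111111
  (((d & (e | b)) | c) & ((c | a) | ((b | ~c) & e))) = 00011111000111110001111100111111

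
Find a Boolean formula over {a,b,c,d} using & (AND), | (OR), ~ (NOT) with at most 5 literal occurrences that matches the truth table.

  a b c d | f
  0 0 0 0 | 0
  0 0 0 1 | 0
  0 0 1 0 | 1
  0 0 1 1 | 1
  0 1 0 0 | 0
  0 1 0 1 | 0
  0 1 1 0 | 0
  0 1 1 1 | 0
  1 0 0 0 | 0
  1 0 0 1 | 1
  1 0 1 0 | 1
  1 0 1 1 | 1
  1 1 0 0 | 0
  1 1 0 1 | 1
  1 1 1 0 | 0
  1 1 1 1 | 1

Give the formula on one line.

  (a & d) = 0000000001010101
  ~b = 1111000011110000
  (c & ~b) = 0011000000110000
  ((a & d) | (c & ~b)) = 0011000001110101

((a & d) | (c & ~b))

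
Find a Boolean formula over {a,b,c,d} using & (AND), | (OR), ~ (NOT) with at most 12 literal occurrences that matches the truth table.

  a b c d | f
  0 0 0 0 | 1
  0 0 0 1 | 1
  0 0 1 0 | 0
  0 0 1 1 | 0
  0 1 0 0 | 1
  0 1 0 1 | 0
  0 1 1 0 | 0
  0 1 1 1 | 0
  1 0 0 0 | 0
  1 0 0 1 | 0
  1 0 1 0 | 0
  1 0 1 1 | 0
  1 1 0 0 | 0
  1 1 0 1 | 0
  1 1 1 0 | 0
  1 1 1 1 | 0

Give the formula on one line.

(((~b & ~c) | (((b & ~a) | d) & (~d & (b & ~c)))) & ~a)

  ~b = 1111000011110000
  ~c = 1100110011001100
  (~b & ~c) = 1100000011000000
  ~a = 1111111100000000
  (b & ~a) = 0000111100000000
  ((b & ~a) | d) = 0101111101010101
  ~d = 1010101010101010
  (b & ~c) = 0000110000001100
  (~d & (b & ~c)) = 0000100000001000
  (((b & ~a) | d) & (~d & (b & ~c))) = 0000100000000000
  ((~b & ~c) | (((b & ~a) | d) & (~d & (b & ~c)))) = 1100100011000000
  (((~b & ~c) | (((b & ~a) | d) & (~d & (b & ~c)))) & ~a) = 1100100000000000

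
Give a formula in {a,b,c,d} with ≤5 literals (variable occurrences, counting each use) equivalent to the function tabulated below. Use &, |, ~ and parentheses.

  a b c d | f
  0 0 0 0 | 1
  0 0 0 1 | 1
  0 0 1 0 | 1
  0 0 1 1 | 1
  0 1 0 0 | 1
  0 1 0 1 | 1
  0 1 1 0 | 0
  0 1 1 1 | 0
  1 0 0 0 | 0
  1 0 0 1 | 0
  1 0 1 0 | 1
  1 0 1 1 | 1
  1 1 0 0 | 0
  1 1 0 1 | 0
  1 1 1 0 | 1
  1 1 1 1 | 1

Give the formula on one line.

(((~c | a) | ~b) & (~a | c))

  ~c = 1100110011001100
  (~c | a) = 1100110011111111
  ~b = 1111000011110000
  ((~c | a) | ~b) = 1111110011111111
  ~a = 1111111100000000
  (~a | c) = 1111111100110011
  (((~c | a) | ~b) & (~a | c)) = 1111110000110011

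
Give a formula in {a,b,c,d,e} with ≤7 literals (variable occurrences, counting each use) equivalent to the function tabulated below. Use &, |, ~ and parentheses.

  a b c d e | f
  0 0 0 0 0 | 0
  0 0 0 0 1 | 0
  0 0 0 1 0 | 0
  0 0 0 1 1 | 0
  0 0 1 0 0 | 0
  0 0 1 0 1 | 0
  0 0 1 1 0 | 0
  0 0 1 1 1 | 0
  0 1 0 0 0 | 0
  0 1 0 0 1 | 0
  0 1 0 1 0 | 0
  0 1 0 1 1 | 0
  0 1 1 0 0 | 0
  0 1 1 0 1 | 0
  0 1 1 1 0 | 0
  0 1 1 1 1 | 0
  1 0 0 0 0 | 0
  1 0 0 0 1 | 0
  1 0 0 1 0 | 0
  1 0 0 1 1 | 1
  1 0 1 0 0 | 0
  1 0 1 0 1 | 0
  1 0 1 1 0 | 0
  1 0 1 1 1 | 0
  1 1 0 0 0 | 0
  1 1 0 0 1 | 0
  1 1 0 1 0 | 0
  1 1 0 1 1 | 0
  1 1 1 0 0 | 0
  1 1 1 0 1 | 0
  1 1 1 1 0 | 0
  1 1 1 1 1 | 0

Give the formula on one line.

  ~d = 11001100110011001100110011001100
  ~b = 11111111000000001111111100000000
  (~d | ~b) = 11111111110011001111111111001100
  ~c = 11110000111100001111000011110000
  (b | ~c) = 11110000111111111111000011111111
  (a & (b | ~c)) = 00000000000000001111000011111111
  (d & e) = 00010001000100010001000100010001
  ((a & (b | ~c)) & (d & e)) = 00000000000000000001000000010001
  ((~d | ~b) & ((a & (b | ~c)) & (d & e))) = 00000000000000000001000000000000

((~d | ~b) & ((a & (b | ~c)) & (d & e)))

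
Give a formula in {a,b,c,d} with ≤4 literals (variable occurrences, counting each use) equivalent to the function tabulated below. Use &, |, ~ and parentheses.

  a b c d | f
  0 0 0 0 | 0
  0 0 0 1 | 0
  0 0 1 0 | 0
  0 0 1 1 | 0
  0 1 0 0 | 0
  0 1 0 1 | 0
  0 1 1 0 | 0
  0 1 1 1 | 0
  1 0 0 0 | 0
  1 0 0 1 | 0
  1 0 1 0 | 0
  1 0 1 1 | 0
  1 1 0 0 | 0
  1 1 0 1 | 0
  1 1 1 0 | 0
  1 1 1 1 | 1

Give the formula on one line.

((a & c) & (d & b))

  (a & c) = 0000000000110011
  (d & b) = 0000010100000101
  ((a & c) & (d & b)) = 0000000000000001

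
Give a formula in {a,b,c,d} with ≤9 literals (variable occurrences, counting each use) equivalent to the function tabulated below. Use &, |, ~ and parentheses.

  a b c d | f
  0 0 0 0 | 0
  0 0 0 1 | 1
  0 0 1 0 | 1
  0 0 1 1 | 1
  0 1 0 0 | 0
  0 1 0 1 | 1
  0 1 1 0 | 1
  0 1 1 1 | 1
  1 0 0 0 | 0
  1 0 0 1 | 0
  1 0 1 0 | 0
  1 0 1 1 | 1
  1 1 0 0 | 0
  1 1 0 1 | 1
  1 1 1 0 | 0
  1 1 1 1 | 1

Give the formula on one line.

((d & (c | b)) | ((d | ((d & ~b) | c)) & ~a))

  (c | b) = 0011111100111111
  (d & (c | b)) = 0001010100010101
  ~b = 1111000011110000
  (d & ~b) = 0101000001010000
  ((d & ~b) | c) = 0111001101110011
  (d | ((d & ~b) | c)) = 0111011101110111
  ~a = 1111111100000000
  ((d | ((d & ~b) | c)) & ~a) = 0111011100000000
  ((d & (c | b)) | ((d | ((d & ~b) | c)) & ~a)) = 0111011100010101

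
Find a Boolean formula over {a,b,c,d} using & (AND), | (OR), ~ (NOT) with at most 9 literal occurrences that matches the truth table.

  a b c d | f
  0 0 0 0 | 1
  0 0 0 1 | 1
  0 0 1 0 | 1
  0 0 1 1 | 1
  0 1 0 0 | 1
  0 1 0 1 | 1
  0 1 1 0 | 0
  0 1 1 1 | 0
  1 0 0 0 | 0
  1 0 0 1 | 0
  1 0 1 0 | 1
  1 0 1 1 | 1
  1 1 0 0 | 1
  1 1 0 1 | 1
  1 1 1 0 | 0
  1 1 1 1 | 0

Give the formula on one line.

((((~c & ~a) | b) | c) & (~b | ~c))

  ~c = 1100110011001100
  ~a = 1111111100000000
  (~c & ~a) = 1100110000000000
  ((~c & ~a) | b) = 1100111100001111
  (((~c & ~a) | b) | c) = 1111111100111111
  ~b = 1111000011110000
  (~b | ~c) = 1111110011111100
  ((((~c & ~a) | b) | c) & (~b | ~c)) = 1111110000111100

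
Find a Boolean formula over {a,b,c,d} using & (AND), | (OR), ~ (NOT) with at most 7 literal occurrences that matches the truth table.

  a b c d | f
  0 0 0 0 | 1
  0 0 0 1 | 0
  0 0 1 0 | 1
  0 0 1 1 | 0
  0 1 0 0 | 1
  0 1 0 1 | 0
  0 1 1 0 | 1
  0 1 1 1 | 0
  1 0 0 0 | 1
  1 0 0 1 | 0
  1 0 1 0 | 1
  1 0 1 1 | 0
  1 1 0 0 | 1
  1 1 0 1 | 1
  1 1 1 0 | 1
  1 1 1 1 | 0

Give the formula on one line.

((~d | ((a | ~b) & b)) & (~c | ~d))

  ~d = 1010101010101010
  ~b = 1111000011110000
  (a | ~b) = 1111000011111111
  ((a | ~b) & b) = 0000000000001111
  (~d | ((a | ~b) & b)) = 1010101010101111
  ~c = 1100110011001100
  (~c | ~d) = 1110111011101110
  ((~d | ((a | ~b) & b)) & (~c | ~d)) = 1010101010101110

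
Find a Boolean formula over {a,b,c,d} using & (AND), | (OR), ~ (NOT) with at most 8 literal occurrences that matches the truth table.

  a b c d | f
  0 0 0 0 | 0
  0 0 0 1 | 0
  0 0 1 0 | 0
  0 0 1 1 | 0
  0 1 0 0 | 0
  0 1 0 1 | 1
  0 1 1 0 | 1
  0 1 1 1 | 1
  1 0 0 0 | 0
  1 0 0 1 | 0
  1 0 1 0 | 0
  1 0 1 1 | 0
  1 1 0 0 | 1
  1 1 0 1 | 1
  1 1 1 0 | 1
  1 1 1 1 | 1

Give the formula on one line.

  (a | d) = 0101010111111111
  ~a = 1111111100000000
  (b | c) = 0011111100111111
  (~a & (b | c)) = 0011111100000000
  (c & (~a & (b | c))) = 0011001100000000
  ((a | d) | (c & (~a & (b | c)))) = 0111011111111111
  (b & ((a | d) | (c & (~a & (b | c))))) = 0000011100001111

(b & ((a | d) | (c & (~a & (b | c)))))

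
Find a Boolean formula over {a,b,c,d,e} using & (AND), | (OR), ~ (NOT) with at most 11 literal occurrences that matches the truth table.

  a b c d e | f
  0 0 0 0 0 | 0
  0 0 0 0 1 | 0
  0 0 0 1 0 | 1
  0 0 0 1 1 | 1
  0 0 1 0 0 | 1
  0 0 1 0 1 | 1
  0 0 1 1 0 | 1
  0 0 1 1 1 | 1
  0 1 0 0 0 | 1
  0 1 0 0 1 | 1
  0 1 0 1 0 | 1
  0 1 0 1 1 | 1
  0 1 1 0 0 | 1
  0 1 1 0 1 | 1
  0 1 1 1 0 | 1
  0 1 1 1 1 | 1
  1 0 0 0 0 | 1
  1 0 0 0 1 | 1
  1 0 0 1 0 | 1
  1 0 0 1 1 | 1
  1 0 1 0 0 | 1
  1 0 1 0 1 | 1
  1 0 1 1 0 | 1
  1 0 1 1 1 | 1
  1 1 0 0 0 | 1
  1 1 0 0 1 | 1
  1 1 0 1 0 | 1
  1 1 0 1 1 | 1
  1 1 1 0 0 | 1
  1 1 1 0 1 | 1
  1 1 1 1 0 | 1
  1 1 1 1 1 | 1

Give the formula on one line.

((a | b) | (((d & ~c) | c) | (b & (~e & ~c))))

  (a | b) = 00000000111111111111111111111111
  ~c = 11110000111100001111000011110000
  (d & ~c) = 00110000001100000011000000110000
  ((d & ~c) | c) = 00111111001111110011111100111111
  ~e = 10101010101010101010101010101010
  (~e & ~c) = 10100000101000001010000010100000
  (b & (~e & ~c)) = 00000000101000000000000010100000
  (((d & ~c) | c) | (b & (~e & ~c))) = 00111111101111110011111110111111
  ((a | b) | (((d & ~c) | c) | (b & (~e & ~c)))) = 00111111111111111111111111111111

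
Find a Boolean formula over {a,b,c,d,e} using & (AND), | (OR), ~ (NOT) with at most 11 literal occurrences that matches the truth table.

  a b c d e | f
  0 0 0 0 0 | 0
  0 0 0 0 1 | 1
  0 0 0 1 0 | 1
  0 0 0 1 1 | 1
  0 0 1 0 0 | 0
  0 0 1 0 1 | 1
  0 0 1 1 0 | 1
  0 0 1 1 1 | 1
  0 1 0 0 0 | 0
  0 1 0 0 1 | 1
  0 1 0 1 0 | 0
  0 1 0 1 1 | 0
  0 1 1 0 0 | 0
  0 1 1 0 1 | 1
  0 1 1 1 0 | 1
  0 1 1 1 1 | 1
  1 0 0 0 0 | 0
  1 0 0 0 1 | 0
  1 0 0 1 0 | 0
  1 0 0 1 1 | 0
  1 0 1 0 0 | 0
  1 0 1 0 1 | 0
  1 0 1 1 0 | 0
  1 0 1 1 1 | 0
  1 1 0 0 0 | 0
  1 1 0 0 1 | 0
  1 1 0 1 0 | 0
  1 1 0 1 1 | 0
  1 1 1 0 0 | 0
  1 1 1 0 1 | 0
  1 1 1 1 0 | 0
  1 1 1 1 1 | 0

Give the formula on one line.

(((e | d) & ~a) & ((((c & d) | ~d) | (~c & a)) | ~b))

  (e | d) = 01110111011101110111011101110111
  ~a = 11111111111111110000000000000000
  ((e | d) & ~a) = 01110111011101110000000000000000
  (c & d) = 00000011000000110000001100000011
  ~d = 11001100110011001100110011001100
  ((c & d) | ~d) = 11001111110011111100111111001111
  ~c = 11110000111100001111000011110000
  (~c & a) = 00000000000000001111000011110000
  (((c & d) | ~d) | (~c & a)) = 11001111110011111111111111111111
  ~b = 11111111000000001111111100000000
  ((((c & d) | ~d) | (~c & a)) | ~b) = 11111111110011111111111111111111
  (((e | d) & ~a) & ((((c & d) | ~d) | (~c & a)) | ~b)) = 01110111010001110000000000000000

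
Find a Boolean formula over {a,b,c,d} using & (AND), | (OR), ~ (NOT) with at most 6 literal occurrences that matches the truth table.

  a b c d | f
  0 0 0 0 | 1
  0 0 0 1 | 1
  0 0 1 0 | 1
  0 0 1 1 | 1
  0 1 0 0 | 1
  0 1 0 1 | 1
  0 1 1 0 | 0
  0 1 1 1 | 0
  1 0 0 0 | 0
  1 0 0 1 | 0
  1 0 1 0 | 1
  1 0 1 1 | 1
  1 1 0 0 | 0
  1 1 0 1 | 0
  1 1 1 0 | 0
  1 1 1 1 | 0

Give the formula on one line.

  ~a = 1111111100000000
  ~c = 1100110011001100
  (c & a) = 0000000000110011
  (~c | (c & a)) = 1100110011111111
  (~a & (~c | (c & a))) = 1100110000000000
  ~b = 1111000011110000
  (~b & c) = 0011000000110000
  ((~a & (~c | (c & a))) | (~b & c)) = 1111110000110000

((~a & (~c | (c & a))) | (~b & c))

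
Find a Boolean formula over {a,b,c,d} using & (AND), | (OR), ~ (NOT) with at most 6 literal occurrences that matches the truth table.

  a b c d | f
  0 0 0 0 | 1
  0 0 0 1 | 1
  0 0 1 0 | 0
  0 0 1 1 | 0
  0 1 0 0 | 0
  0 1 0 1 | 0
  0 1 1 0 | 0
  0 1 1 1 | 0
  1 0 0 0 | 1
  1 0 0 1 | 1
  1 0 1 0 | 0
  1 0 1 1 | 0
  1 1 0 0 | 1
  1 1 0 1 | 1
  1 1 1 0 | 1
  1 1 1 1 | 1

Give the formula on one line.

((a | ~b) & (~c | b))

  ~b = 1111000011110000
  (a | ~b) = 1111000011111111
  ~c = 1100110011001100
  (~c | b) = 1100111111001111
  ((a | ~b) & (~c | b)) = 1100000011001111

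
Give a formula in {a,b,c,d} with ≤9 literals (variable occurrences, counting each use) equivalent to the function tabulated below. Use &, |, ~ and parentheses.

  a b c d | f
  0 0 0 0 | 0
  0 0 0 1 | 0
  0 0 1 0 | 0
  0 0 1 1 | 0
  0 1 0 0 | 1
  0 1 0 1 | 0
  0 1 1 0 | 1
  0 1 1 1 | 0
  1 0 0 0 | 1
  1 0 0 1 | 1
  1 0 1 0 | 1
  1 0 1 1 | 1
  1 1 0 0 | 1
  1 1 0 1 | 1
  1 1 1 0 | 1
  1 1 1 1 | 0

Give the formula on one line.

  ~c = 1100110011001100
  ~d = 1010101010101010
  (~c | ~d) = 1110111011101110
  ~b = 1111000011110000
  ((~c | ~d) | ~b) = 1111111011111110
  (d | c) = 0111011101110111
  (((~c | ~d) | ~b) & (d | c)) = 0111011001110110
  ((((~c | ~d) | ~b) & (d | c)) & a) = 0000000001110110
  (b | a) = 0000111111111111
  (~d & (b | a)) = 0000101010101010
  (((((~c | ~d) | ~b) & (d | c)) & a) | (~d & (b | a))) = 0000101011111110

(((((~c | ~d) | ~b) & (d | c)) & a) | (~d & (b | a)))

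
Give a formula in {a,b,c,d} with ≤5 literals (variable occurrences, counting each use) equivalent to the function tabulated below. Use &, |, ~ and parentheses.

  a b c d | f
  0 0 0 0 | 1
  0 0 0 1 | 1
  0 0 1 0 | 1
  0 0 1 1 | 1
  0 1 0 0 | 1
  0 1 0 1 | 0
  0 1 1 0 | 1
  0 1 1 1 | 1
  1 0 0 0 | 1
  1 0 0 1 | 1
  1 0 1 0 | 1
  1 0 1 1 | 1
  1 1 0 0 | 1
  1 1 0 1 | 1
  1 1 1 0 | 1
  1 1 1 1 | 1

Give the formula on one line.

((~b | c) | (~d | a))

  ~b = 1111000011110000
  (~b | c) = 1111001111110011
  ~d = 1010101010101010
  (~d | a) = 1010101011111111
  ((~b | c) | (~d | a)) = 1111101111111111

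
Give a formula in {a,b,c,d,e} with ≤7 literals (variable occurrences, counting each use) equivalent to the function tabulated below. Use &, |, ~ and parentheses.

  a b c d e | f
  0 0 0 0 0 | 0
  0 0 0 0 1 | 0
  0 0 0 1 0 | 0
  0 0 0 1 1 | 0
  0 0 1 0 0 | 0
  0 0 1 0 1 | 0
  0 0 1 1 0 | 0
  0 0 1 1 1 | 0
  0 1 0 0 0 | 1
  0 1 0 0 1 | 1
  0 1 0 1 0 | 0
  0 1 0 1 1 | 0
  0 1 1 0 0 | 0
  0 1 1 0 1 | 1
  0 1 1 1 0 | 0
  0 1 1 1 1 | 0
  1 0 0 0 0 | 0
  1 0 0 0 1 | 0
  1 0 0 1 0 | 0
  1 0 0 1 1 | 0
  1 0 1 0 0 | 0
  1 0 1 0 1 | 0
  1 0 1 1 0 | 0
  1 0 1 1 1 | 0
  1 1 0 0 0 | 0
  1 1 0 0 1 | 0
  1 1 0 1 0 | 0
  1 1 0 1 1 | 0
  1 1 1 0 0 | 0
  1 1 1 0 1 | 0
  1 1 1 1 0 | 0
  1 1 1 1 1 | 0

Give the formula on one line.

  ~c = 11110000111100001111000011110000
  ~b = 11111111000000001111111100000000
  (e | ~b) = 11111111010101011111111101010101
  (~c | (e | ~b)) = 11111111111101011111111111110101
  ~d = 11001100110011001100110011001100
  (~d | a) = 11001100110011001111111111111111
  ((~c | (e | ~b)) & (~d | a)) = 11001100110001001111111111110101
  ~a = 11111111111111110000000000000000
  (((~c | (e | ~b)) & (~d | a)) & ~a) = 11001100110001000000000000000000
  ((((~c | (e | ~b)) & (~d | a)) & ~a) & b) = 00000000110001000000000000000000

((((~c | (e | ~b)) & (~d | a)) & ~a) & b)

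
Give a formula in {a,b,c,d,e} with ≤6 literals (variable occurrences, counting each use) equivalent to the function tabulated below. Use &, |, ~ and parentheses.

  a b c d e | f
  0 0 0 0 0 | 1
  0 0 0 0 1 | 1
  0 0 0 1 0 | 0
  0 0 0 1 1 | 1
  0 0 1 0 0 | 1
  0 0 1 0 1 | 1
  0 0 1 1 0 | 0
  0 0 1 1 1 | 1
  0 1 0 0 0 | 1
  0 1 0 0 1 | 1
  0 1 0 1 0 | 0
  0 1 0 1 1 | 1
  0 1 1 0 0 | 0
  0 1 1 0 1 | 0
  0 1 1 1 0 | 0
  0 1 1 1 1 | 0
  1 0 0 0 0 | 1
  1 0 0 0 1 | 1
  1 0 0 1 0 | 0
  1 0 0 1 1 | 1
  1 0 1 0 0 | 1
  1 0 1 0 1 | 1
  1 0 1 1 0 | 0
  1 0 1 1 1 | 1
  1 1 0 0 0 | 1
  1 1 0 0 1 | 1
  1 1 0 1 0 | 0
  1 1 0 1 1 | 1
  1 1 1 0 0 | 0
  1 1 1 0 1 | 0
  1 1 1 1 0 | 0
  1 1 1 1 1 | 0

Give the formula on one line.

((e | ~d) & (~b | ~c))

  ~d = 11001100110011001100110011001100
  (e | ~d) = 11011101110111011101110111011101
  ~b = 11111111000000001111111100000000
  ~c = 11110000111100001111000011110000
  (~b | ~c) = 11111111111100001111111111110000
  ((e | ~d) & (~b | ~c)) = 11011101110100001101110111010000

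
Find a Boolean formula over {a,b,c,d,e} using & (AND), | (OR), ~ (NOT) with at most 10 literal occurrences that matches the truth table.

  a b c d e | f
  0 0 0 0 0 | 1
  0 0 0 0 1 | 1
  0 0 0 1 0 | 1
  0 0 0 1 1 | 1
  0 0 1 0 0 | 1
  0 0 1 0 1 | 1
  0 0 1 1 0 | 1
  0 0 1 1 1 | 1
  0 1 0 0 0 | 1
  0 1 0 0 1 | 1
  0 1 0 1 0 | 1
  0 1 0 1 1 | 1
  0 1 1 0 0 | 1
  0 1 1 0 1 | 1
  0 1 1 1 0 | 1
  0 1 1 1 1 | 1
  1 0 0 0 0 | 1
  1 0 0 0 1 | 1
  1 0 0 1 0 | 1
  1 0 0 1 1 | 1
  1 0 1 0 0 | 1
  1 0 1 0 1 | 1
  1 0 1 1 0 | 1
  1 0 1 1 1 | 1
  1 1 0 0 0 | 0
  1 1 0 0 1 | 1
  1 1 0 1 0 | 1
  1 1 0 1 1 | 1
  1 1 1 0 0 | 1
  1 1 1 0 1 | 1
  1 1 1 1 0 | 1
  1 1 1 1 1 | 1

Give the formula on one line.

((~b | e) | ((~c & ~b) | (((b & ~a) | c) | (d | c))))

  ~b = 11111111000000001111111100000000
  (~b | e) = 11111111010101011111111101010101
  ~c = 11110000111100001111000011110000
  (~c & ~b) = 11110000000000001111000000000000
  ~a = 11111111111111110000000000000000
  (b & ~a) = 00000000111111110000000000000000
  ((b & ~a) | c) = 00001111111111110000111100001111
  (d | c) = 00111111001111110011111100111111
  (((b & ~a) | c) | (d | c)) = 00111111111111110011111100111111
  ((~c & ~b) | (((b & ~a) | c) | (d | c))) = 11111111111111111111111100111111
  ((~b | e) | ((~c & ~b) | (((b & ~a) | c) | (d | c)))) = 11111111111111111111111101111111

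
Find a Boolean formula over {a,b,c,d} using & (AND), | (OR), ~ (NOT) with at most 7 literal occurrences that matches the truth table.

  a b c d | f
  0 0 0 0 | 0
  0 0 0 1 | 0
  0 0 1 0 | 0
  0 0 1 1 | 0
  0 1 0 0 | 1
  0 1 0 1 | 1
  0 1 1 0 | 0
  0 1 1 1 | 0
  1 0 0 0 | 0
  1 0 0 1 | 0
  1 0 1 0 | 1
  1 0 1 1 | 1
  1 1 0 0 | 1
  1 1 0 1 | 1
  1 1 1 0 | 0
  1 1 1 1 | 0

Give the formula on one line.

((~c | (a & (~b | ~a))) & (c | b))

  ~c = 1100110011001100
  ~b = 1111000011110000
  ~a = 1111111100000000
  (~b | ~a) = 1111111111110000
  (a & (~b | ~a)) = 0000000011110000
  (~c | (a & (~b | ~a))) = 1100110011111100
  (c | b) = 0011111100111111
  ((~c | (a & (~b | ~a))) & (c | b)) = 0000110000111100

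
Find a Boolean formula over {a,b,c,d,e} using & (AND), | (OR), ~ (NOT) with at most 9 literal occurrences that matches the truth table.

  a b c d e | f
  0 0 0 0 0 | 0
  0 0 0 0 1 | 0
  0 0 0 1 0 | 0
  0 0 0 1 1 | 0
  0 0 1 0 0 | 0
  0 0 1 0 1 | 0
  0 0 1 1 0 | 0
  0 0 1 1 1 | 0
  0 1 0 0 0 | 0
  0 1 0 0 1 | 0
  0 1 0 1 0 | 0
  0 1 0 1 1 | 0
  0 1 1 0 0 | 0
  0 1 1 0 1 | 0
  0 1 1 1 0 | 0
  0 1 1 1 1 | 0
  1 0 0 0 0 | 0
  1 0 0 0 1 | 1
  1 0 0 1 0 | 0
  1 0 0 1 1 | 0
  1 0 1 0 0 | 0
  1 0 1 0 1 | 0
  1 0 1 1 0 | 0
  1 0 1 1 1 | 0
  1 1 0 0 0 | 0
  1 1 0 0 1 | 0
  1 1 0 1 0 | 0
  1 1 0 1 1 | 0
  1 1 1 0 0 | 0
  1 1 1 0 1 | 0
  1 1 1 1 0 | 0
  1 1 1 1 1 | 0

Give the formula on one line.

(((~e & ~d) | ~b) & (a & (((d | ~e) | ~c) & (e & ~d))))

  ~e = 10101010101010101010101010101010
  ~d = 11001100110011001100110011001100
  (~e & ~d) = 10001000100010001000100010001000
  ~b = 11111111000000001111111100000000
  ((~e & ~d) | ~b) = 11111111100010001111111110001000
  (d | ~e) = 10111011101110111011101110111011
  ~c = 11110000111100001111000011110000
  ((d | ~e) | ~c) = 11111011111110111111101111111011
  (e & ~d) = 01000100010001000100010001000100
  (((d | ~e) | ~c) & (e & ~d)) = 01000000010000000100000001000000
  (a & (((d | ~e) | ~c) & (e & ~d))) = 00000000000000000100000001000000
  (((~e & ~d) | ~b) & (a & (((d | ~e) | ~c) & (e & ~d)))) = 00000000000000000100000000000000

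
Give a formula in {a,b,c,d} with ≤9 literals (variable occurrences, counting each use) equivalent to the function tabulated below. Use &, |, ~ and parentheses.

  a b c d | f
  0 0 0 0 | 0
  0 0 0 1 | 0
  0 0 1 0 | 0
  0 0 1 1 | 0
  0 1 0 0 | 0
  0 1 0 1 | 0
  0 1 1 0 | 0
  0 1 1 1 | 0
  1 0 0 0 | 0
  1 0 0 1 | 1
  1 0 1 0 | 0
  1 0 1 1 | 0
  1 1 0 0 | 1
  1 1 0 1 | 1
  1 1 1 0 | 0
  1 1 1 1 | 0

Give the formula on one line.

  ~c = 1100110011001100
  ~a = 1111111100000000
  (~c | ~a) = 1111111111001100
  (d | b) = 0101111101011111
  ((~c | ~a) & (d | b)) = 0101111101001100
  (~c & a) = 0000000011001100
  (((~c | ~a) & (d | b)) & (~c & a)) = 0000000001001100

(((~c | ~a) & (d | b)) & (~c & a))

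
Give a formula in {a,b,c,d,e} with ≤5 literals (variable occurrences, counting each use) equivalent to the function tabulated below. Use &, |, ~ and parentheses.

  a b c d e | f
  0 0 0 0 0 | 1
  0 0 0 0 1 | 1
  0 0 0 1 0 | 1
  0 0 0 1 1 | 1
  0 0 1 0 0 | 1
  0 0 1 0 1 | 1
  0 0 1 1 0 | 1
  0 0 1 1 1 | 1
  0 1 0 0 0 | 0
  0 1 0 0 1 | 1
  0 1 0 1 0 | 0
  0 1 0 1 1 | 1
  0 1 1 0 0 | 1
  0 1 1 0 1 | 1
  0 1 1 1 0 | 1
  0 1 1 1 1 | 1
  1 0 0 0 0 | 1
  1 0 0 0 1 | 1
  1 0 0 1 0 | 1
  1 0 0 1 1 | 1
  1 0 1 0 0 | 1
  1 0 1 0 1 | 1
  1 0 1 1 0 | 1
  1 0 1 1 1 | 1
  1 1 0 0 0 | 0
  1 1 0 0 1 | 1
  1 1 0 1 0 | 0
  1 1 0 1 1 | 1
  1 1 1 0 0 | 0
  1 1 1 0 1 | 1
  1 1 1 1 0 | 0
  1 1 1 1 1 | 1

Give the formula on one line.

(((~b | c) & (~b | ~a)) | e)

  ~b = 11111111000000001111111100000000
  (~b | c) = 11111111000011111111111100001111
  ~a = 11111111111111110000000000000000
  (~b | ~a) = 11111111111111111111111100000000
  ((~b | c) & (~b | ~a)) = 11111111000011111111111100000000
  (((~b | c) & (~b | ~a)) | e) = 11111111010111111111111101010101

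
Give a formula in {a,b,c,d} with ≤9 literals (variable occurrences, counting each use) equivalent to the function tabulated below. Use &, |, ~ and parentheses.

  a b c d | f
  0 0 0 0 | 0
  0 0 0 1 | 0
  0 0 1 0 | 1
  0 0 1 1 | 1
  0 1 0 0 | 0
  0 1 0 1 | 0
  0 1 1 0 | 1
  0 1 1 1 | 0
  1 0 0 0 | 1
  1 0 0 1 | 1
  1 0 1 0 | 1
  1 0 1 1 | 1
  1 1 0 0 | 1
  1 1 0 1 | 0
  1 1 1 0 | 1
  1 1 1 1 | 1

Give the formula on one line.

  ~b = 1111000011110000
  (c | ~b) = 1111001111110011
  ((c | ~b) & a) = 0000000011110011
  (c | a) = 0011001111111111
  ~d = 1010101010101010
  (~b | ~d) = 1111101011111010
  ((c | a) & (~b | ~d)) = 0011001011111010
  (((c | ~b) & a) | ((c | a) & (~b | ~d))) = 0011001011111011

(((c | ~b) & a) | ((c | a) & (~b | ~d)))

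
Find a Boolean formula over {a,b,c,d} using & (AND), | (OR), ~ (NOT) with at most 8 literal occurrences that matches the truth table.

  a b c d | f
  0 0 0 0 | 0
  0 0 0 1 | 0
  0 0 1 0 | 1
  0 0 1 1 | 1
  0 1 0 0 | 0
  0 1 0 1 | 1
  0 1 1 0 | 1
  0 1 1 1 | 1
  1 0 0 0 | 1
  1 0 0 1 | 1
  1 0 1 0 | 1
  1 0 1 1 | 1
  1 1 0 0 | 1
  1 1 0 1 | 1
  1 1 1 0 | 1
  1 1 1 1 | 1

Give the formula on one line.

  ~c = 1100110011001100
  (~c & a) = 0000000011001100
  ((~c & a) | b) = 0000111111001111
  ~b = 1111000011110000
  (((~c & a) | b) & ~b) = 0000000011000000
  ((((~c & a) | b) & ~b) | c) = 0011001111110011
  (d | a) = 0101010111111111
  (b & (d | a)) = 0000010100001111
  (((((~c & a) | b) & ~b) | c) | (b & (d | a))) = 0011011111111111

(((((~c & a) | b) & ~b) | c) | (b & (d | a)))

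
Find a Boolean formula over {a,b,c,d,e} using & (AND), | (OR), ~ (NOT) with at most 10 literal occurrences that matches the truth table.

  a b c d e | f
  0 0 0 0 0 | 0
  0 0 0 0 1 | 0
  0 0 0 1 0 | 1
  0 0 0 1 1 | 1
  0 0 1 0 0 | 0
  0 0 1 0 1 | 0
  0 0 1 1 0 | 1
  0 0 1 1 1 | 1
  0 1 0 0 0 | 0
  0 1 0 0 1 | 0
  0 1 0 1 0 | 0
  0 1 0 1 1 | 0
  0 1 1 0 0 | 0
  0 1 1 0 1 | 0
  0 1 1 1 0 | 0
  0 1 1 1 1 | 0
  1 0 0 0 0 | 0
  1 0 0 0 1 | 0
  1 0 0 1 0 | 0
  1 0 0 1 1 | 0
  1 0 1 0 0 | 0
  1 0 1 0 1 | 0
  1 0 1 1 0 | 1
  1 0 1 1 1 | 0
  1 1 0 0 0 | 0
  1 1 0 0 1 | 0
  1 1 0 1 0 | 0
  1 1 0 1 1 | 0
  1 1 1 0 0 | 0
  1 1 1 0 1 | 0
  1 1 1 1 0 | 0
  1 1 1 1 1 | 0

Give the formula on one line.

  ~a = 11111111111111110000000000000000
  (e & ~a) = 01010101010101010000000000000000
  ~e = 10101010101010101010101010101010
  ((e & ~a) | ~e) = 11111111111111111010101010101010
  (((e & ~a) | ~e) & c) = 00001111000011110000101000001010
  (~a | (((e & ~a) | ~e) & c)) = 11111111111111110000101000001010
  (d & (~a | (((e & ~a) | ~e) & c))) = 00110011001100110000001000000010
  ~b = 11111111000000001111111100000000
  ((d & (~a | (((e & ~a) | ~e) & c))) & ~b) = 00110011000000000000001000000000

((d & (~a | (((e & ~a) | ~e) & c))) & ~b)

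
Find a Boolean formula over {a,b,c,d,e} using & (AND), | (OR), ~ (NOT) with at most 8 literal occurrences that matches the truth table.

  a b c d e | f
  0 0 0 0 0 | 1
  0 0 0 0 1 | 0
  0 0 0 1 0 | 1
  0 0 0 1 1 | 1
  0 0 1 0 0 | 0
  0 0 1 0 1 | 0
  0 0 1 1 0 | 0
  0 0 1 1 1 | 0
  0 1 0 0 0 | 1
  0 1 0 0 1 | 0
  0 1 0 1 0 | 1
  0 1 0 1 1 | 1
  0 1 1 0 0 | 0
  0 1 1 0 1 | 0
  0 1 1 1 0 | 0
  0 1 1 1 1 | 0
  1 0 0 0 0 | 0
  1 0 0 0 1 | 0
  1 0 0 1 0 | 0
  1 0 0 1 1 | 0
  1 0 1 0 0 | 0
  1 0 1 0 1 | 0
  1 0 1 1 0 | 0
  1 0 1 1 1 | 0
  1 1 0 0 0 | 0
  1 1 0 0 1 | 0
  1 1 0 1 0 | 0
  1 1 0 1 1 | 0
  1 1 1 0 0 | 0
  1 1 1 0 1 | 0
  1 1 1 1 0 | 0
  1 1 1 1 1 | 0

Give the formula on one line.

(((~d & a) | (~e | (d | (~e & ~a)))) & (~a & ~c))

  ~d = 11001100110011001100110011001100
  (~d & a) = 00000000000000001100110011001100
  ~e = 10101010101010101010101010101010
  ~a = 11111111111111110000000000000000
  (~e & ~a) = 10101010101010100000000000000000
  (d | (~e & ~a)) = 10111011101110110011001100110011
  (~e | (d | (~e & ~a))) = 10111011101110111011101110111011
  ((~d & a) | (~e | (d | (~e & ~a)))) = 10111011101110111111111111111111
  ~c = 11110000111100001111000011110000
  (~a & ~c) = 11110000111100000000000000000000
  (((~d & a) | (~e | (d | (~e & ~a)))) & (~a & ~c)) = 10110000101100000000000000000000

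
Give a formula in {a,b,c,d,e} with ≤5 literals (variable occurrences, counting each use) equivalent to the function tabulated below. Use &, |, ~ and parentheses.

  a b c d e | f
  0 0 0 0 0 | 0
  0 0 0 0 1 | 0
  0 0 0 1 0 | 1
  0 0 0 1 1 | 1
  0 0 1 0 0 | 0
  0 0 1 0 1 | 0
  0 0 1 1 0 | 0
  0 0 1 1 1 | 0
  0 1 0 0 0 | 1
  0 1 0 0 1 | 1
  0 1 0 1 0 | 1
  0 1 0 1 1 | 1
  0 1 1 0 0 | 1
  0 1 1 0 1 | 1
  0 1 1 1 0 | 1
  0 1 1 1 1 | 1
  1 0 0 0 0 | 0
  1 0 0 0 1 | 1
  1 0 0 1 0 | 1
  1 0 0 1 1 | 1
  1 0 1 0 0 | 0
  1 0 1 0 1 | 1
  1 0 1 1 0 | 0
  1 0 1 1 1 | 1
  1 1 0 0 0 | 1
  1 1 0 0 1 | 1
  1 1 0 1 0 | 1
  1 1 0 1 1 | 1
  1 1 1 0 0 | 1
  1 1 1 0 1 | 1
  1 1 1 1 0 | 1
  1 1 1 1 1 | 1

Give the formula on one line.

((a & e) | ((d & ~c) | b))

  (a & e) = 00000000000000000101010101010101
  ~c = 11110000111100001111000011110000
  (d & ~c) = 00110000001100000011000000110000
  ((d & ~c) | b) = 00110000111111110011000011111111
  ((a & e) | ((d & ~c) | b)) = 00110000111111110111010111111111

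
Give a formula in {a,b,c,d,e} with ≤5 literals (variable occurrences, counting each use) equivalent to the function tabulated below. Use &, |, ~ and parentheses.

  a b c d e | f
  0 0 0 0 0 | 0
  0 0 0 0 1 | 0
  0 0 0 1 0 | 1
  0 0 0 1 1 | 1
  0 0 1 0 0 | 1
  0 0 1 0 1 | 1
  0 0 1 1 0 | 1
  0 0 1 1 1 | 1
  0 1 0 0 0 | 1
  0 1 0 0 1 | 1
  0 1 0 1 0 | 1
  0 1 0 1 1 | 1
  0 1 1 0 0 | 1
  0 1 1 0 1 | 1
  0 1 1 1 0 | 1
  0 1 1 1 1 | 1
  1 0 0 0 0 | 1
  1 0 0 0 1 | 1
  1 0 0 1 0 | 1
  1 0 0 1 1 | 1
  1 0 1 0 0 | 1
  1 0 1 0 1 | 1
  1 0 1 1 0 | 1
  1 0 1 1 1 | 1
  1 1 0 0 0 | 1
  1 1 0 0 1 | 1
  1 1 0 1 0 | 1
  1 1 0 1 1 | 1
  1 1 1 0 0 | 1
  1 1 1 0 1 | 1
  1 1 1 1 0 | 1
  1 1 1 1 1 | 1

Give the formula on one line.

((d | c) | (b | a))

  (d | c) = 00111111001111110011111100111111
  (b | a) = 00000000111111111111111111111111
  ((d | c) | (b | a)) = 00111111111111111111111111111111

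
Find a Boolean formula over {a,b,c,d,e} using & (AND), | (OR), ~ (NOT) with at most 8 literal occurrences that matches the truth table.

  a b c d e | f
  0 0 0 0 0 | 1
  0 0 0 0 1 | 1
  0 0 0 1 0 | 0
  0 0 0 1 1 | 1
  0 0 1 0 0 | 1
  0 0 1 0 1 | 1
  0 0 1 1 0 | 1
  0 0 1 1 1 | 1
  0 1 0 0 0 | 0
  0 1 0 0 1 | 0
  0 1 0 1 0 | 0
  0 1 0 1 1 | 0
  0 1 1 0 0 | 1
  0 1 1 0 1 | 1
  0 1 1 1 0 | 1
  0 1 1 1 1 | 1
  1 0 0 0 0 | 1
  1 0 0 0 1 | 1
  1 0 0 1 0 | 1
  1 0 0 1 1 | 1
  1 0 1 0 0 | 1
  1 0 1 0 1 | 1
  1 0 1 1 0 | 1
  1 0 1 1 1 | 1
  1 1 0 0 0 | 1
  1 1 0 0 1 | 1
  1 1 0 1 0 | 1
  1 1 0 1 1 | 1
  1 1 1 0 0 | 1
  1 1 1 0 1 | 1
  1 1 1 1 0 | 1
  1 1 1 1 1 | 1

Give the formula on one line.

  ~d = 11001100110011001100110011001100
  (e | ~d) = 11011101110111011101110111011101
  ~b = 11111111000000001111111100000000
  ((e | ~d) & ~b) = 11011101000000001101110100000000
  (a | c) = 00001111000011111111111111111111
  (((e | ~d) & ~b) | (a | c)) = 11011111000011111111111111111111

(((e | ~d) & ~b) | (a | c))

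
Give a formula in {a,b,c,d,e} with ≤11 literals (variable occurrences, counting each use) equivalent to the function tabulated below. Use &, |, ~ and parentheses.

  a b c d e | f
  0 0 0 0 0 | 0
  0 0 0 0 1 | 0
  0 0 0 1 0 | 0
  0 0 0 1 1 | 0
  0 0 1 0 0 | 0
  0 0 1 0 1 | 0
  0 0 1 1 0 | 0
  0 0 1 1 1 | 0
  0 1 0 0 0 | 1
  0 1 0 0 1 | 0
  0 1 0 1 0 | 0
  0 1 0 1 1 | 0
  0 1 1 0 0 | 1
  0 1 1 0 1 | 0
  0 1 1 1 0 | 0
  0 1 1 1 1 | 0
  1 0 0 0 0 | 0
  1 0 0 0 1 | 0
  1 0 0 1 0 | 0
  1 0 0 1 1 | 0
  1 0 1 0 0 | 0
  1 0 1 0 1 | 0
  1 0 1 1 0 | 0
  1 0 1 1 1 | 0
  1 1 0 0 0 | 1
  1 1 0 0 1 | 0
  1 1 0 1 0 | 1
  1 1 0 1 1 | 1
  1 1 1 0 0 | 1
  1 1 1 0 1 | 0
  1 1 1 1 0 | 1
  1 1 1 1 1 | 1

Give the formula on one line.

  (d | b) = 00110011111111110011001111111111
  ~a = 11111111111111110000000000000000
  ((d | b) & ~a) = 00110011111111110000000000000000
  (b | ((d | b) & ~a)) = 00110011111111110000000011111111
  ~d = 11001100110011001100110011001100
  ~e = 10101010101010101010101010101010
  (~d & ~e) = 10001000100010001000100010001000
  (a & d) = 00000000000000000011001100110011
  ((~d & ~e) | (a & d)) = 10001000100010001011101110111011
  ((b | ((d | b) & ~a)) & ((~d & ~e) | (a & d))) = 00000000100010000000000010111011

((b | ((d | b) & ~a)) & ((~d & ~e) | (a & d)))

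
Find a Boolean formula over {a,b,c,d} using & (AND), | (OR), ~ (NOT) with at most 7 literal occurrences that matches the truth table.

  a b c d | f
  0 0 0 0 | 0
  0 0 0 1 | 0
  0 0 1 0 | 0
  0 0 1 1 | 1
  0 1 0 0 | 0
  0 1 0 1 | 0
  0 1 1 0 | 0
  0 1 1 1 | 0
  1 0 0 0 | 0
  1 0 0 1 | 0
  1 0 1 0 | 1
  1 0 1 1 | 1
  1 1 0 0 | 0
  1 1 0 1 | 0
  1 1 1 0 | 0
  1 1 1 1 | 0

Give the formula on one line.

((~b & c) & (d | a))

  ~b = 1111000011110000
  (~b & c) = 0011000000110000
  (d | a) = 0101010111111111
  ((~b & c) & (d | a)) = 0001000000110000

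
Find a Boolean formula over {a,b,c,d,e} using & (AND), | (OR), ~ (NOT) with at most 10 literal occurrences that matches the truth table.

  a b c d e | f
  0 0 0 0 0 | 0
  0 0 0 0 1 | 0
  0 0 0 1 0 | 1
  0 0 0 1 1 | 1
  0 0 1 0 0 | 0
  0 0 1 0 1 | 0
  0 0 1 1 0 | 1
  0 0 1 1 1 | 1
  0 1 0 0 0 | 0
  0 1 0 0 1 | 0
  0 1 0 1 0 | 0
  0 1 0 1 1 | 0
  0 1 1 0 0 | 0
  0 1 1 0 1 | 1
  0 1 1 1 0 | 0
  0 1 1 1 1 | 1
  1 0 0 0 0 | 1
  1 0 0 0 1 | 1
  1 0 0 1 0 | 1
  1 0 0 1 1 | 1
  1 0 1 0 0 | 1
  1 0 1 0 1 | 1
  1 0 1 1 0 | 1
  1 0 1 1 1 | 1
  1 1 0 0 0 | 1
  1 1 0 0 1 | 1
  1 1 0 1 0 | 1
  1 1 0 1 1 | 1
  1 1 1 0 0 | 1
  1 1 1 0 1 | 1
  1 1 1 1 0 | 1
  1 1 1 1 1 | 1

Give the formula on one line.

  ~b = 11111111000000001111111100000000
  (d & ~b) = 00110011000000000011001100000000
  (a | (d & ~b)) = 00110011000000001111111111111111
  ~d = 11001100110011001100110011001100
  (~d & a) = 00000000000000001100110011001100
  (b & c) = 00000000000011110000000000001111
  ((~d & a) | (b & c)) = 00000000000011111100110011001111
  (e & ((~d & a) | (b & c))) = 00000000000001010100010001000101
  ((a | (d & ~b)) | (e & ((~d & a) | (b & c)))) = 00110011000001011111111111111111

((a | (d & ~b)) | (e & ((~d & a) | (b & c))))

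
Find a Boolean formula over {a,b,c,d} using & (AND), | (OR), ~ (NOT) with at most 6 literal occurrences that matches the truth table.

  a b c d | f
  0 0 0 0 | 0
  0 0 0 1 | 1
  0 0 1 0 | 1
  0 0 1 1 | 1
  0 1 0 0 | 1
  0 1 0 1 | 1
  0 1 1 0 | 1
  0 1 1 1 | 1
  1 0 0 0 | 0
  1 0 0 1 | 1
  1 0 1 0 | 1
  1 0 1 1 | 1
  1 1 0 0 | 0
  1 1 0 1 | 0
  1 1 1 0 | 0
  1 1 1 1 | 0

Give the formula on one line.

(((d | c) | b) & (~b | ~a))

  (d | c) = 0111011101110111
  ((d | c) | b) = 0111111101111111
  ~b = 1111000011110000
  ~a = 1111111100000000
  (~b | ~a) = 1111111111110000
  (((d | c) | b) & (~b | ~a)) = 0111111101110000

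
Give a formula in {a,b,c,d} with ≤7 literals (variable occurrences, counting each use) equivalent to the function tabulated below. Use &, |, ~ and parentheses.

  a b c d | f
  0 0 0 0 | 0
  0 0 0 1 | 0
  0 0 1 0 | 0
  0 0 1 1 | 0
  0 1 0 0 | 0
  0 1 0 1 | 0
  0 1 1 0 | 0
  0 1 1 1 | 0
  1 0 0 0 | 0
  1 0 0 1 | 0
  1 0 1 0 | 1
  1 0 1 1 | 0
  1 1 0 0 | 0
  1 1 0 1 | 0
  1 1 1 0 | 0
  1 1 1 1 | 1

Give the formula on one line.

(c & ((~b | d) & ((a | ~c) & (~d | b))))

  ~b = 1111000011110000
  (~b | d) = 1111010111110101
  ~c = 1100110011001100
  (a | ~c) = 1100110011111111
  ~d = 1010101010101010
  (~d | b) = 1010111110101111
  ((a | ~c) & (~d | b)) = 1000110010101111
  ((~b | d) & ((a | ~c) & (~d | b))) = 1000010010100101
  (c & ((~b | d) & ((a | ~c) & (~d | b)))) = 0000000000100001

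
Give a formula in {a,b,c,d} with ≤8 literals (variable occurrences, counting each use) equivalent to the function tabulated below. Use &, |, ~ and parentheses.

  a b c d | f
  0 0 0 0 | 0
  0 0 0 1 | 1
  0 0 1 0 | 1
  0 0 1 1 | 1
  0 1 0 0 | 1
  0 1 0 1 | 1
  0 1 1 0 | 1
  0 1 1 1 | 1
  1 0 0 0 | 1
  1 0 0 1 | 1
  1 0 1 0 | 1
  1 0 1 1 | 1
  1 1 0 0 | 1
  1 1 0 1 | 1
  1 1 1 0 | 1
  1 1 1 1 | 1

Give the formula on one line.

  ~c = 1100110011001100
  (~c & b) = 0000110000001100
  (b & c) = 0000001100000011
  ((~c & b) | (b & c)) = 0000111100001111
  ~d = 1010101010101010
  (~d & c) = 0010001000100010
  (((~c & b) | (b & c)) | (~d & c)) = 0010111100101111
  (a | d) = 0101010111111111
  ((((~c & b) | (b & c)) | (~d & c)) | (a | d)) = 0111111111111111

((((~c & b) | (b & c)) | (~d & c)) | (a | d))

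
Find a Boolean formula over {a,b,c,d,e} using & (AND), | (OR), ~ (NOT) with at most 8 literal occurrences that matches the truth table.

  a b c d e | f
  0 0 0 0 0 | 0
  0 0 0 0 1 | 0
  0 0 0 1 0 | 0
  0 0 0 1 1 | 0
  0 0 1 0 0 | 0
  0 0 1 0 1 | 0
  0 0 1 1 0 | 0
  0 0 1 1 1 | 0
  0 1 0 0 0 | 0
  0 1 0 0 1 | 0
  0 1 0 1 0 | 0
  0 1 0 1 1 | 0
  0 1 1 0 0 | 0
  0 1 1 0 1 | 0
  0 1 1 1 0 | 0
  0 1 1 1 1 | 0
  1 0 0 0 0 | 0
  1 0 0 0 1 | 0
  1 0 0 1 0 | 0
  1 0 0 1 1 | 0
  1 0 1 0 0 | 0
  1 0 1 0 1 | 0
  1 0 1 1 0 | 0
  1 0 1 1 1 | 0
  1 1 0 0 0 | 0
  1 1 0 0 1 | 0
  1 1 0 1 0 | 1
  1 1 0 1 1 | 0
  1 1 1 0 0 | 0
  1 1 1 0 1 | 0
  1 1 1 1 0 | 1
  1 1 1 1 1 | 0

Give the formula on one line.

  ~e = 10101010101010101010101010101010
  (a & ~e) = 00000000000000001010101010101010
  (a & d) = 00000000000000000011001100110011
  (d & b) = 00000000001100110000000000110011
  ((a & d) & (d & b)) = 00000000000000000000000000110011
  ((a & ~e) & ((a & d) & (d & b))) = 00000000000000000000000000100010

((a & ~e) & ((a & d) & (d & b)))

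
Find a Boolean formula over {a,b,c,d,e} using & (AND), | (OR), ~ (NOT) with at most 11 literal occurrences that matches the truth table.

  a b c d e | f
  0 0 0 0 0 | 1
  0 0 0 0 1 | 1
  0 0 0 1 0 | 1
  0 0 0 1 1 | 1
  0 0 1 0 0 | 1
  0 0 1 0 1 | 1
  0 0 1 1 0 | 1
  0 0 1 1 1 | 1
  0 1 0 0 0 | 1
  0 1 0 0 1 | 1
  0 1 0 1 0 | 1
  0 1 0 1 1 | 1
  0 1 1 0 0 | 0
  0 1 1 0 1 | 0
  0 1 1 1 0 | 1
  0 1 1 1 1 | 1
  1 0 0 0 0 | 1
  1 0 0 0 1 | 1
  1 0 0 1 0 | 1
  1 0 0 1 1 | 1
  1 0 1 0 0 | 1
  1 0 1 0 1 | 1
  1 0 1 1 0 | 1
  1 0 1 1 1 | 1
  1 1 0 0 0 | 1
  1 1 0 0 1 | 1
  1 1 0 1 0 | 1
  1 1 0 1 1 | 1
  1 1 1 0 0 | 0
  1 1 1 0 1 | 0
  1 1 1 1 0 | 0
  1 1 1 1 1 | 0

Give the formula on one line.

  (a & c) = 00000000000000000000111100001111
  (d | (a & c)) = 00110011001100110011111100111111
  ~a = 11111111111111110000000000000000
  ((d | (a & c)) & ~a) = 00110011001100110000000000000000
  ~c = 11110000111100001111000011110000
  ~b = 11111111000000001111111100000000
  (~c & ~b) = 11110000000000001111000000000000
  (((d | (a & c)) & ~a) | (~c & ~b)) = 11110011001100111111000000000000
  (~b | ~c) = 11111111111100001111111111110000
  ((((d | (a & c)) & ~a) | (~c & ~b)) | (~b | ~c)) = 11111111111100111111111111110000

((((d | (a & c)) & ~a) | (~c & ~b)) | (~b | ~c))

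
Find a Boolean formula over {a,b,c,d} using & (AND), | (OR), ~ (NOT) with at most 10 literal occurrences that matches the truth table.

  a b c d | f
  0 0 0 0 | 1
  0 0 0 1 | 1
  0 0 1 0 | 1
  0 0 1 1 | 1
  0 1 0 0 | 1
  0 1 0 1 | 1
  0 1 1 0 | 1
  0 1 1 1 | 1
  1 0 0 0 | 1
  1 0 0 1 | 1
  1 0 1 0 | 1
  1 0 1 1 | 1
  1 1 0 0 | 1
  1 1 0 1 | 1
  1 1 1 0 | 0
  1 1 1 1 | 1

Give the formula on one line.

  (d & a) = 0000000001010101
  (b & (d & a)) = 0000000000000101
  ~b = 1111000011110000
  ((b & (d & a)) | ~b) = 1111000011110101
  ~a = 1111111100000000
  (~a & b) = 0000111100000000
  (((b & (d & a)) | ~b) | (~a & b)) = 1111111111110101
  ~c = 1100110011001100
  ((((b & (d & a)) | ~b) | (~a & b)) | ~c) = 1111111111111101

((((b & (d & a)) | ~b) | (~a & b)) | ~c)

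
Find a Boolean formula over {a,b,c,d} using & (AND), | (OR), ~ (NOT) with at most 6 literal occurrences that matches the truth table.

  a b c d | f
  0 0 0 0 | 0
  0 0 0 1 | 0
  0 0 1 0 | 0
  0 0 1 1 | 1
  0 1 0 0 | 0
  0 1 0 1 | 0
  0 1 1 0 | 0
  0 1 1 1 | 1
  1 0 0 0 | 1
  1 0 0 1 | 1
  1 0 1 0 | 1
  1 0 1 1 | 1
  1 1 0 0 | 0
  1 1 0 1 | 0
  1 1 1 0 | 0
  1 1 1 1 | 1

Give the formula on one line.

((c & d) | (~b & a))

  (c & d) = 0001000100010001
  ~b = 1111000011110000
  (~b & a) = 0000000011110000
  ((c & d) | (~b & a)) = 0001000111110001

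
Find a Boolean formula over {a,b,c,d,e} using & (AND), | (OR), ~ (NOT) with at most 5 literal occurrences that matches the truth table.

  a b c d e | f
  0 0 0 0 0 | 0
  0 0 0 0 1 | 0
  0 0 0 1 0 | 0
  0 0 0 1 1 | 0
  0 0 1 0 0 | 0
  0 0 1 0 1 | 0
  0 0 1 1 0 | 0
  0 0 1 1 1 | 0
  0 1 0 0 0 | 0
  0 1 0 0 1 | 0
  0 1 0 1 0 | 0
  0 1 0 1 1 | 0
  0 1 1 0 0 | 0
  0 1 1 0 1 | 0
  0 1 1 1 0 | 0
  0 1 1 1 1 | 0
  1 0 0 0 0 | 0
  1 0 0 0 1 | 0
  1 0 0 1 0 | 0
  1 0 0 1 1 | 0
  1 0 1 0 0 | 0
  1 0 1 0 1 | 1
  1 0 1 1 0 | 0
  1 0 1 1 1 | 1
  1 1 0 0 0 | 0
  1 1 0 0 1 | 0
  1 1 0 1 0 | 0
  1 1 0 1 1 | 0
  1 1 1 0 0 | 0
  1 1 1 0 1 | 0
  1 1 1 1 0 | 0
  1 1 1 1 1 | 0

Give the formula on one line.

  ~b = 11111111000000001111111100000000
  (~b & a) = 00000000000000001111111100000000
  (c & e) = 00000101000001010000010100000101
  ((~b & a) & (c & e)) = 00000000000000000000010100000000

((~b & a) & (c & e))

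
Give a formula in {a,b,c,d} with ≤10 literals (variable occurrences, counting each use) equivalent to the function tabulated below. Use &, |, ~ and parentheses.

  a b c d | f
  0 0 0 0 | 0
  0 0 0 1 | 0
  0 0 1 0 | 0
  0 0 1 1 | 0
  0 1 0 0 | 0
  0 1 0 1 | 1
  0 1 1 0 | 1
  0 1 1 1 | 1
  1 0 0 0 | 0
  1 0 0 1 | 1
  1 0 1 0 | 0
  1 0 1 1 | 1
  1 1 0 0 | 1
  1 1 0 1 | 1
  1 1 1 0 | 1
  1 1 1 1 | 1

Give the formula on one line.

((d | (((((c | ~d) & a) | c) | d) & b)) & (b | a))

  ~d = 1010101010101010
  (c | ~d) = 1011101110111011
  ((c | ~d) & a) = 0000000010111011
  (((c | ~d) & a) | c) = 0011001110111011
  ((((c | ~d) & a) | c) | d) = 0111011111111111
  (((((c | ~d) & a) | c) | d) & b) = 0000011100001111
  (d | (((((c | ~d) & a) | c) | d) & b)) = 0101011101011111
  (b | a) = 0000111111111111
  ((d | (((((c | ~d) & a) | c) | d) & b)) & (b | a)) = 0000011101011111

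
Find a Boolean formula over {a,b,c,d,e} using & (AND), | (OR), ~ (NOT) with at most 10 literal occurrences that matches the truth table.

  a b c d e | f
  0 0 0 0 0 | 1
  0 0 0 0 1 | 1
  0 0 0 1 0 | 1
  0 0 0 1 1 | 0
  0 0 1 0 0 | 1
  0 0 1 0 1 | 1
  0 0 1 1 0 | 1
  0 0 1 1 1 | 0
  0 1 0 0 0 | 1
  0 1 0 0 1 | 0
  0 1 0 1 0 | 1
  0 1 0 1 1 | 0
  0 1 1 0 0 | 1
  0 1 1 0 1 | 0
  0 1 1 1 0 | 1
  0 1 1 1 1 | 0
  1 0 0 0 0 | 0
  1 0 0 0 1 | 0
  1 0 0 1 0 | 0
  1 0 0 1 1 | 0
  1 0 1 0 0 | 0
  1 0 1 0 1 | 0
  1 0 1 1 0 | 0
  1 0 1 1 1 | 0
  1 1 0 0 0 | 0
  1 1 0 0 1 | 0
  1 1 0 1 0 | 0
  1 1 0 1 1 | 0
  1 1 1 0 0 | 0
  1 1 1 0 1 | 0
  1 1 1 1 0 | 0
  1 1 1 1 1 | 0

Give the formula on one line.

  ~d = 11001100110011001100110011001100
  ~e = 10101010101010101010101010101010
  (~d | ~e) = 11101110111011101110111011101110
  ~b = 11111111000000001111111100000000
  (~b | ~e) = 11111111101010101111111110101010
  ((~d | ~e) & (~b | ~e)) = 11101110101010101110111010101010
  (d & e) = 00010001000100010001000100010001
  ~a = 11111111111111110000000000000000
  ((d & e) | ~a) = 11111111111111110001000100010001
  (((~d | ~e) & (~b | ~e)) & ((d & e) | ~a)) = 11101110101010100000000000000000

(((~d | ~e) & (~b | ~e)) & ((d & e) | ~a))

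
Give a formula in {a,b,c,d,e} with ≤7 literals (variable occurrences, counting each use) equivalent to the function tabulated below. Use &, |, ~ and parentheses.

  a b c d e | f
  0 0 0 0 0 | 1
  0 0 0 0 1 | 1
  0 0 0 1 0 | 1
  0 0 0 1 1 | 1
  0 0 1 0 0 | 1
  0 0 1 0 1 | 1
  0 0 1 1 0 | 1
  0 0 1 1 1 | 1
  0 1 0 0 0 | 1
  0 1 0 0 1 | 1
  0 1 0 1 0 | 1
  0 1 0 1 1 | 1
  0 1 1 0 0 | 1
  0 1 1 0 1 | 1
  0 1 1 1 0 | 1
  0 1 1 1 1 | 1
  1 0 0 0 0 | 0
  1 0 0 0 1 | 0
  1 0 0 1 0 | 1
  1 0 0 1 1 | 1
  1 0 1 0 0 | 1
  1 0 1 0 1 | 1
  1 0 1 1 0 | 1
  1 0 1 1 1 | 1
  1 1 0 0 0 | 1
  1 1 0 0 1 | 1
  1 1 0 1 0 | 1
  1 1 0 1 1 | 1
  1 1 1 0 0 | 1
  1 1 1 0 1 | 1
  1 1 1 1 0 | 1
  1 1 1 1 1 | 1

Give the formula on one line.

((d | ~a) | ((~c | a) & (c | b)))

  ~a = 11111111111111110000000000000000
  (d | ~a) = 11111111111111110011001100110011
  ~c = 11110000111100001111000011110000
  (~c | a) = 11110000111100001111111111111111
  (c | b) = 00001111111111110000111111111111
  ((~c | a) & (c | b)) = 00000000111100000000111111111111
  ((d | ~a) | ((~c | a) & (c | b))) = 11111111111111110011111111111111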